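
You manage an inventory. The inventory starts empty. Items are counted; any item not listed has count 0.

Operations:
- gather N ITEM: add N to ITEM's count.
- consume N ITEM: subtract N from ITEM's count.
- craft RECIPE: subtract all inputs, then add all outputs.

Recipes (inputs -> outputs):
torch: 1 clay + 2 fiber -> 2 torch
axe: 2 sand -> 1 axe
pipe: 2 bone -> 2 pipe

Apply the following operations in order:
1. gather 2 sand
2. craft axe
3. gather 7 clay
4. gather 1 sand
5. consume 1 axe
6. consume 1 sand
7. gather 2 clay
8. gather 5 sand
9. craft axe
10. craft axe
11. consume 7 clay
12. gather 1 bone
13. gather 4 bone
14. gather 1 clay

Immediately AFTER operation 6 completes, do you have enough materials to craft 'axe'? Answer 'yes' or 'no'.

Answer: no

Derivation:
After 1 (gather 2 sand): sand=2
After 2 (craft axe): axe=1
After 3 (gather 7 clay): axe=1 clay=7
After 4 (gather 1 sand): axe=1 clay=7 sand=1
After 5 (consume 1 axe): clay=7 sand=1
After 6 (consume 1 sand): clay=7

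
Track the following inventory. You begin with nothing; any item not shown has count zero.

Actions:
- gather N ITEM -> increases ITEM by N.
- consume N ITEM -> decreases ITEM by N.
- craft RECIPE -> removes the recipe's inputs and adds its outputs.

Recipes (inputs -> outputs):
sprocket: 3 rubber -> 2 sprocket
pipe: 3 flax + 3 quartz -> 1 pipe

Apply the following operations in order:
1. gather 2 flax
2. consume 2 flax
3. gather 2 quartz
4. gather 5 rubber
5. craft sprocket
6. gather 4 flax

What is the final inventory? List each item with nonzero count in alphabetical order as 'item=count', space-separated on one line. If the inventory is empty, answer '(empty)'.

Answer: flax=4 quartz=2 rubber=2 sprocket=2

Derivation:
After 1 (gather 2 flax): flax=2
After 2 (consume 2 flax): (empty)
After 3 (gather 2 quartz): quartz=2
After 4 (gather 5 rubber): quartz=2 rubber=5
After 5 (craft sprocket): quartz=2 rubber=2 sprocket=2
After 6 (gather 4 flax): flax=4 quartz=2 rubber=2 sprocket=2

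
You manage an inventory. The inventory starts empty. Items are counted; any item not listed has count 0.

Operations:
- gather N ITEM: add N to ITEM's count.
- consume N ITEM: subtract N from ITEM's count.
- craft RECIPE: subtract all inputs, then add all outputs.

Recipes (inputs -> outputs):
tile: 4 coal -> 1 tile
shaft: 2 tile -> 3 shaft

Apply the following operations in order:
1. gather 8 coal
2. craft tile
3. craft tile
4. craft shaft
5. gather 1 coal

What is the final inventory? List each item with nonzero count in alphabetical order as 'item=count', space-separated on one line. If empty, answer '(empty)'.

After 1 (gather 8 coal): coal=8
After 2 (craft tile): coal=4 tile=1
After 3 (craft tile): tile=2
After 4 (craft shaft): shaft=3
After 5 (gather 1 coal): coal=1 shaft=3

Answer: coal=1 shaft=3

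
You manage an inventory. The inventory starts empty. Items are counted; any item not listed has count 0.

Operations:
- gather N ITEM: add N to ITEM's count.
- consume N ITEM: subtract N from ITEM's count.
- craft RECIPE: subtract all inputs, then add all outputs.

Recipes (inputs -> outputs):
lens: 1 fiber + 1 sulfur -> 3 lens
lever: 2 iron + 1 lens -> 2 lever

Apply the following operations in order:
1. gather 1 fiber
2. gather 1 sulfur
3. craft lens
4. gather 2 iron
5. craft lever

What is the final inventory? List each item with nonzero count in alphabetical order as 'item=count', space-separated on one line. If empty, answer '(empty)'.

Answer: lens=2 lever=2

Derivation:
After 1 (gather 1 fiber): fiber=1
After 2 (gather 1 sulfur): fiber=1 sulfur=1
After 3 (craft lens): lens=3
After 4 (gather 2 iron): iron=2 lens=3
After 5 (craft lever): lens=2 lever=2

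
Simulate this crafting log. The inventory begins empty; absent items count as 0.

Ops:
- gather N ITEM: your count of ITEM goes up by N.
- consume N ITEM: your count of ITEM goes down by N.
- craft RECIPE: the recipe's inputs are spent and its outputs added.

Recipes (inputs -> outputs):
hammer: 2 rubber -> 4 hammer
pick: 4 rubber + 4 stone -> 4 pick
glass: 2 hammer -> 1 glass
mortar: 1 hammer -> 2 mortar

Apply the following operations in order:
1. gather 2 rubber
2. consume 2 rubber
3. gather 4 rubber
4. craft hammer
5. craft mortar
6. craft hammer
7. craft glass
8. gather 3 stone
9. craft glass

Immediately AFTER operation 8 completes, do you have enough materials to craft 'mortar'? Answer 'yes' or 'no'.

Answer: yes

Derivation:
After 1 (gather 2 rubber): rubber=2
After 2 (consume 2 rubber): (empty)
After 3 (gather 4 rubber): rubber=4
After 4 (craft hammer): hammer=4 rubber=2
After 5 (craft mortar): hammer=3 mortar=2 rubber=2
After 6 (craft hammer): hammer=7 mortar=2
After 7 (craft glass): glass=1 hammer=5 mortar=2
After 8 (gather 3 stone): glass=1 hammer=5 mortar=2 stone=3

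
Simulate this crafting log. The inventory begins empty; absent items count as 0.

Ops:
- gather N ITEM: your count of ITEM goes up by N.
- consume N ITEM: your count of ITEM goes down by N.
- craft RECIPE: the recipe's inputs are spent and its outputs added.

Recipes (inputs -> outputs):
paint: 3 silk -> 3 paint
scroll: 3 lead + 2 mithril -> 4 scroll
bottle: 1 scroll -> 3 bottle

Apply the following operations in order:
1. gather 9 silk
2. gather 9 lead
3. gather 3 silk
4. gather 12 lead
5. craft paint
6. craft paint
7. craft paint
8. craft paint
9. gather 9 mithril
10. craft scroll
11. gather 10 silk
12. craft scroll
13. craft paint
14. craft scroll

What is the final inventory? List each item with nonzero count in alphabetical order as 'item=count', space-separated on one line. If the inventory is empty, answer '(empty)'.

After 1 (gather 9 silk): silk=9
After 2 (gather 9 lead): lead=9 silk=9
After 3 (gather 3 silk): lead=9 silk=12
After 4 (gather 12 lead): lead=21 silk=12
After 5 (craft paint): lead=21 paint=3 silk=9
After 6 (craft paint): lead=21 paint=6 silk=6
After 7 (craft paint): lead=21 paint=9 silk=3
After 8 (craft paint): lead=21 paint=12
After 9 (gather 9 mithril): lead=21 mithril=9 paint=12
After 10 (craft scroll): lead=18 mithril=7 paint=12 scroll=4
After 11 (gather 10 silk): lead=18 mithril=7 paint=12 scroll=4 silk=10
After 12 (craft scroll): lead=15 mithril=5 paint=12 scroll=8 silk=10
After 13 (craft paint): lead=15 mithril=5 paint=15 scroll=8 silk=7
After 14 (craft scroll): lead=12 mithril=3 paint=15 scroll=12 silk=7

Answer: lead=12 mithril=3 paint=15 scroll=12 silk=7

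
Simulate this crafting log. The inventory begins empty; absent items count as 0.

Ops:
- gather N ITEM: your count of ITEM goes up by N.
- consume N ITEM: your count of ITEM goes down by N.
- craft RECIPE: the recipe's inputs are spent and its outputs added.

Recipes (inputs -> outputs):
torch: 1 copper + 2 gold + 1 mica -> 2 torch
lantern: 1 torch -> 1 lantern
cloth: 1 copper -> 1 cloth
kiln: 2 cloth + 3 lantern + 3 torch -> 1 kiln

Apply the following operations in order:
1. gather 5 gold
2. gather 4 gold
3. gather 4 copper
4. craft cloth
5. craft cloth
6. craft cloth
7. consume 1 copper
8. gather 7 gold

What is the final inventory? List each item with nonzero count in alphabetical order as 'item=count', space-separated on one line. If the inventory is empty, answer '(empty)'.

Answer: cloth=3 gold=16

Derivation:
After 1 (gather 5 gold): gold=5
After 2 (gather 4 gold): gold=9
After 3 (gather 4 copper): copper=4 gold=9
After 4 (craft cloth): cloth=1 copper=3 gold=9
After 5 (craft cloth): cloth=2 copper=2 gold=9
After 6 (craft cloth): cloth=3 copper=1 gold=9
After 7 (consume 1 copper): cloth=3 gold=9
After 8 (gather 7 gold): cloth=3 gold=16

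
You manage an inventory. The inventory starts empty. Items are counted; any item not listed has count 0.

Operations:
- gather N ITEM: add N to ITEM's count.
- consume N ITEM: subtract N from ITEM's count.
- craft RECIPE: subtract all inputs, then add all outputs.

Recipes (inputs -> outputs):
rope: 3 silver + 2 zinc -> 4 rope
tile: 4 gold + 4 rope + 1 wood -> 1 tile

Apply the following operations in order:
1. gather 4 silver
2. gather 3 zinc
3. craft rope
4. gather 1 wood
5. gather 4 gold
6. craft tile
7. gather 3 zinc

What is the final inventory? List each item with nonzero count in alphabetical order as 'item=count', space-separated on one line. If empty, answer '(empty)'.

After 1 (gather 4 silver): silver=4
After 2 (gather 3 zinc): silver=4 zinc=3
After 3 (craft rope): rope=4 silver=1 zinc=1
After 4 (gather 1 wood): rope=4 silver=1 wood=1 zinc=1
After 5 (gather 4 gold): gold=4 rope=4 silver=1 wood=1 zinc=1
After 6 (craft tile): silver=1 tile=1 zinc=1
After 7 (gather 3 zinc): silver=1 tile=1 zinc=4

Answer: silver=1 tile=1 zinc=4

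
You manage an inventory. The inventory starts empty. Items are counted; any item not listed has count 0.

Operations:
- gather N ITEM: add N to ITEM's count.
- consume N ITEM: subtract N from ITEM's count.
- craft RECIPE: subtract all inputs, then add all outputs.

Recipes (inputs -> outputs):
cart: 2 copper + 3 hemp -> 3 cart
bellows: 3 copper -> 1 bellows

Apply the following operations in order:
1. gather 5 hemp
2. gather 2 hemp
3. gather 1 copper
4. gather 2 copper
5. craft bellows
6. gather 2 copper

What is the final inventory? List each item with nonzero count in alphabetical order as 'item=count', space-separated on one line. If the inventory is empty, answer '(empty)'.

After 1 (gather 5 hemp): hemp=5
After 2 (gather 2 hemp): hemp=7
After 3 (gather 1 copper): copper=1 hemp=7
After 4 (gather 2 copper): copper=3 hemp=7
After 5 (craft bellows): bellows=1 hemp=7
After 6 (gather 2 copper): bellows=1 copper=2 hemp=7

Answer: bellows=1 copper=2 hemp=7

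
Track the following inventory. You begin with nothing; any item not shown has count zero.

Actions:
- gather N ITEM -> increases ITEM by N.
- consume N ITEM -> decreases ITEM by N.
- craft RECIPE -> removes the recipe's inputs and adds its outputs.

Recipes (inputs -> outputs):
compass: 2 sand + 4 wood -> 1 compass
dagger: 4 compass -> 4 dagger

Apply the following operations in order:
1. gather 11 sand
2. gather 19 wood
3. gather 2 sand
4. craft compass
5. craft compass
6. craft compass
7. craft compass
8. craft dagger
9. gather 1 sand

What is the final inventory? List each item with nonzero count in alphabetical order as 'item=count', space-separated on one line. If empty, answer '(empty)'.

Answer: dagger=4 sand=6 wood=3

Derivation:
After 1 (gather 11 sand): sand=11
After 2 (gather 19 wood): sand=11 wood=19
After 3 (gather 2 sand): sand=13 wood=19
After 4 (craft compass): compass=1 sand=11 wood=15
After 5 (craft compass): compass=2 sand=9 wood=11
After 6 (craft compass): compass=3 sand=7 wood=7
After 7 (craft compass): compass=4 sand=5 wood=3
After 8 (craft dagger): dagger=4 sand=5 wood=3
After 9 (gather 1 sand): dagger=4 sand=6 wood=3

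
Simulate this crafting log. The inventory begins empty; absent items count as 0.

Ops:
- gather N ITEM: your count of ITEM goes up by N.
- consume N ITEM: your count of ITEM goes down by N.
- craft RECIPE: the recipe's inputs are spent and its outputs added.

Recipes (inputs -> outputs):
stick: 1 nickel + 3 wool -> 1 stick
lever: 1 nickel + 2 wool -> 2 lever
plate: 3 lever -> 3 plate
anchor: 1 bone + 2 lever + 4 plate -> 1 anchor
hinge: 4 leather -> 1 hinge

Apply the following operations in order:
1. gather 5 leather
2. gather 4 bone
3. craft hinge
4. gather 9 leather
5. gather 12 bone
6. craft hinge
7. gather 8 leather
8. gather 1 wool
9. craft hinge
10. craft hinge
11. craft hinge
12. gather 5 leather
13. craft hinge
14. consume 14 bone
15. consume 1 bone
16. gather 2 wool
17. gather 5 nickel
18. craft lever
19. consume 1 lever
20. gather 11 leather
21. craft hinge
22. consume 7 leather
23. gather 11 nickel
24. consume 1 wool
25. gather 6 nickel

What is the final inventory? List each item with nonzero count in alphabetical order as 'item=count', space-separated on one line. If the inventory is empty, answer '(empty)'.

Answer: bone=1 hinge=7 leather=3 lever=1 nickel=21

Derivation:
After 1 (gather 5 leather): leather=5
After 2 (gather 4 bone): bone=4 leather=5
After 3 (craft hinge): bone=4 hinge=1 leather=1
After 4 (gather 9 leather): bone=4 hinge=1 leather=10
After 5 (gather 12 bone): bone=16 hinge=1 leather=10
After 6 (craft hinge): bone=16 hinge=2 leather=6
After 7 (gather 8 leather): bone=16 hinge=2 leather=14
After 8 (gather 1 wool): bone=16 hinge=2 leather=14 wool=1
After 9 (craft hinge): bone=16 hinge=3 leather=10 wool=1
After 10 (craft hinge): bone=16 hinge=4 leather=6 wool=1
After 11 (craft hinge): bone=16 hinge=5 leather=2 wool=1
After 12 (gather 5 leather): bone=16 hinge=5 leather=7 wool=1
After 13 (craft hinge): bone=16 hinge=6 leather=3 wool=1
After 14 (consume 14 bone): bone=2 hinge=6 leather=3 wool=1
After 15 (consume 1 bone): bone=1 hinge=6 leather=3 wool=1
After 16 (gather 2 wool): bone=1 hinge=6 leather=3 wool=3
After 17 (gather 5 nickel): bone=1 hinge=6 leather=3 nickel=5 wool=3
After 18 (craft lever): bone=1 hinge=6 leather=3 lever=2 nickel=4 wool=1
After 19 (consume 1 lever): bone=1 hinge=6 leather=3 lever=1 nickel=4 wool=1
After 20 (gather 11 leather): bone=1 hinge=6 leather=14 lever=1 nickel=4 wool=1
After 21 (craft hinge): bone=1 hinge=7 leather=10 lever=1 nickel=4 wool=1
After 22 (consume 7 leather): bone=1 hinge=7 leather=3 lever=1 nickel=4 wool=1
After 23 (gather 11 nickel): bone=1 hinge=7 leather=3 lever=1 nickel=15 wool=1
After 24 (consume 1 wool): bone=1 hinge=7 leather=3 lever=1 nickel=15
After 25 (gather 6 nickel): bone=1 hinge=7 leather=3 lever=1 nickel=21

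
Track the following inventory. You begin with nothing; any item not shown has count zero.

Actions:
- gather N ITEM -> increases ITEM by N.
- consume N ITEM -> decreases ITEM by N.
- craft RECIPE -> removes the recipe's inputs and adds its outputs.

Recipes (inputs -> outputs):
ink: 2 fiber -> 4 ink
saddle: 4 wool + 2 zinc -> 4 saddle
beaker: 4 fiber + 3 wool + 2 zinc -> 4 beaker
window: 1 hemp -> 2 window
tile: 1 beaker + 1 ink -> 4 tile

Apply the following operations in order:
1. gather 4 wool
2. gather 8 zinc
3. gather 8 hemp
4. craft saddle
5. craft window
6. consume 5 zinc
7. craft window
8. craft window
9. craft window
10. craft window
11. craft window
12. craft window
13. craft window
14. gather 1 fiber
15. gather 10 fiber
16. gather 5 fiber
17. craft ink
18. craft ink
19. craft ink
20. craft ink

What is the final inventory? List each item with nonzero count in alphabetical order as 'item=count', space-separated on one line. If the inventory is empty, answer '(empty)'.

After 1 (gather 4 wool): wool=4
After 2 (gather 8 zinc): wool=4 zinc=8
After 3 (gather 8 hemp): hemp=8 wool=4 zinc=8
After 4 (craft saddle): hemp=8 saddle=4 zinc=6
After 5 (craft window): hemp=7 saddle=4 window=2 zinc=6
After 6 (consume 5 zinc): hemp=7 saddle=4 window=2 zinc=1
After 7 (craft window): hemp=6 saddle=4 window=4 zinc=1
After 8 (craft window): hemp=5 saddle=4 window=6 zinc=1
After 9 (craft window): hemp=4 saddle=4 window=8 zinc=1
After 10 (craft window): hemp=3 saddle=4 window=10 zinc=1
After 11 (craft window): hemp=2 saddle=4 window=12 zinc=1
After 12 (craft window): hemp=1 saddle=4 window=14 zinc=1
After 13 (craft window): saddle=4 window=16 zinc=1
After 14 (gather 1 fiber): fiber=1 saddle=4 window=16 zinc=1
After 15 (gather 10 fiber): fiber=11 saddle=4 window=16 zinc=1
After 16 (gather 5 fiber): fiber=16 saddle=4 window=16 zinc=1
After 17 (craft ink): fiber=14 ink=4 saddle=4 window=16 zinc=1
After 18 (craft ink): fiber=12 ink=8 saddle=4 window=16 zinc=1
After 19 (craft ink): fiber=10 ink=12 saddle=4 window=16 zinc=1
After 20 (craft ink): fiber=8 ink=16 saddle=4 window=16 zinc=1

Answer: fiber=8 ink=16 saddle=4 window=16 zinc=1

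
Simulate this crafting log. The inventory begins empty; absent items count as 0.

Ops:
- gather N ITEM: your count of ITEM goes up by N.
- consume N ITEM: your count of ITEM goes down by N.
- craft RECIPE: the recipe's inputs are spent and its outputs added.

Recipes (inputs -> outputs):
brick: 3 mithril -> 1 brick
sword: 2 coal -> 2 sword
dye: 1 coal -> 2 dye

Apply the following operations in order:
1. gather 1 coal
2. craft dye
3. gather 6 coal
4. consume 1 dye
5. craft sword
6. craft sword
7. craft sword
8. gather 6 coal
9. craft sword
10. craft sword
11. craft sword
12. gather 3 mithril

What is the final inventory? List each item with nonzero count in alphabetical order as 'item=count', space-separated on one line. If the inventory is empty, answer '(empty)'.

After 1 (gather 1 coal): coal=1
After 2 (craft dye): dye=2
After 3 (gather 6 coal): coal=6 dye=2
After 4 (consume 1 dye): coal=6 dye=1
After 5 (craft sword): coal=4 dye=1 sword=2
After 6 (craft sword): coal=2 dye=1 sword=4
After 7 (craft sword): dye=1 sword=6
After 8 (gather 6 coal): coal=6 dye=1 sword=6
After 9 (craft sword): coal=4 dye=1 sword=8
After 10 (craft sword): coal=2 dye=1 sword=10
After 11 (craft sword): dye=1 sword=12
After 12 (gather 3 mithril): dye=1 mithril=3 sword=12

Answer: dye=1 mithril=3 sword=12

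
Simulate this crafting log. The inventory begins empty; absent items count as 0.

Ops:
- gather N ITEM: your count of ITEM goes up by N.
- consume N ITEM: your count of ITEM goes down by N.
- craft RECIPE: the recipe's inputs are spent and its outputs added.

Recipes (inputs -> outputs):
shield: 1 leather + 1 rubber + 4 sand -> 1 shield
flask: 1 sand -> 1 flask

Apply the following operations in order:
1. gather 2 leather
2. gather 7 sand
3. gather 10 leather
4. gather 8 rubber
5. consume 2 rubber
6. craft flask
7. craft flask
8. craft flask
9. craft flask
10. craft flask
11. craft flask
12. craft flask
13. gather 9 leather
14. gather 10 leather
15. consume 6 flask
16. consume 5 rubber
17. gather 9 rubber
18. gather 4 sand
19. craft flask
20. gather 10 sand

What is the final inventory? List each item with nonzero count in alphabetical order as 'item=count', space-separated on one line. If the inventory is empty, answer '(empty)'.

After 1 (gather 2 leather): leather=2
After 2 (gather 7 sand): leather=2 sand=7
After 3 (gather 10 leather): leather=12 sand=7
After 4 (gather 8 rubber): leather=12 rubber=8 sand=7
After 5 (consume 2 rubber): leather=12 rubber=6 sand=7
After 6 (craft flask): flask=1 leather=12 rubber=6 sand=6
After 7 (craft flask): flask=2 leather=12 rubber=6 sand=5
After 8 (craft flask): flask=3 leather=12 rubber=6 sand=4
After 9 (craft flask): flask=4 leather=12 rubber=6 sand=3
After 10 (craft flask): flask=5 leather=12 rubber=6 sand=2
After 11 (craft flask): flask=6 leather=12 rubber=6 sand=1
After 12 (craft flask): flask=7 leather=12 rubber=6
After 13 (gather 9 leather): flask=7 leather=21 rubber=6
After 14 (gather 10 leather): flask=7 leather=31 rubber=6
After 15 (consume 6 flask): flask=1 leather=31 rubber=6
After 16 (consume 5 rubber): flask=1 leather=31 rubber=1
After 17 (gather 9 rubber): flask=1 leather=31 rubber=10
After 18 (gather 4 sand): flask=1 leather=31 rubber=10 sand=4
After 19 (craft flask): flask=2 leather=31 rubber=10 sand=3
After 20 (gather 10 sand): flask=2 leather=31 rubber=10 sand=13

Answer: flask=2 leather=31 rubber=10 sand=13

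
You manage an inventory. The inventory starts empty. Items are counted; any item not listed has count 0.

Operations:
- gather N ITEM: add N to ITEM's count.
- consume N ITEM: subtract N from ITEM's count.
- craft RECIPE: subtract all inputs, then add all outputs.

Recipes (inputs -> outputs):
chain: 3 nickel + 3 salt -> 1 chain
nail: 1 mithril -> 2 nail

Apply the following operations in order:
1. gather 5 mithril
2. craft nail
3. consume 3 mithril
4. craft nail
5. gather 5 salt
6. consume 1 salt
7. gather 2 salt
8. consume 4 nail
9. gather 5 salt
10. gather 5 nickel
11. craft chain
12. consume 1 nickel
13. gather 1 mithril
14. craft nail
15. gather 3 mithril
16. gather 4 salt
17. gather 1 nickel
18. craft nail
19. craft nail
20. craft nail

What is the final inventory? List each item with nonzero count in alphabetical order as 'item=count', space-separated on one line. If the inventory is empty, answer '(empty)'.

After 1 (gather 5 mithril): mithril=5
After 2 (craft nail): mithril=4 nail=2
After 3 (consume 3 mithril): mithril=1 nail=2
After 4 (craft nail): nail=4
After 5 (gather 5 salt): nail=4 salt=5
After 6 (consume 1 salt): nail=4 salt=4
After 7 (gather 2 salt): nail=4 salt=6
After 8 (consume 4 nail): salt=6
After 9 (gather 5 salt): salt=11
After 10 (gather 5 nickel): nickel=5 salt=11
After 11 (craft chain): chain=1 nickel=2 salt=8
After 12 (consume 1 nickel): chain=1 nickel=1 salt=8
After 13 (gather 1 mithril): chain=1 mithril=1 nickel=1 salt=8
After 14 (craft nail): chain=1 nail=2 nickel=1 salt=8
After 15 (gather 3 mithril): chain=1 mithril=3 nail=2 nickel=1 salt=8
After 16 (gather 4 salt): chain=1 mithril=3 nail=2 nickel=1 salt=12
After 17 (gather 1 nickel): chain=1 mithril=3 nail=2 nickel=2 salt=12
After 18 (craft nail): chain=1 mithril=2 nail=4 nickel=2 salt=12
After 19 (craft nail): chain=1 mithril=1 nail=6 nickel=2 salt=12
After 20 (craft nail): chain=1 nail=8 nickel=2 salt=12

Answer: chain=1 nail=8 nickel=2 salt=12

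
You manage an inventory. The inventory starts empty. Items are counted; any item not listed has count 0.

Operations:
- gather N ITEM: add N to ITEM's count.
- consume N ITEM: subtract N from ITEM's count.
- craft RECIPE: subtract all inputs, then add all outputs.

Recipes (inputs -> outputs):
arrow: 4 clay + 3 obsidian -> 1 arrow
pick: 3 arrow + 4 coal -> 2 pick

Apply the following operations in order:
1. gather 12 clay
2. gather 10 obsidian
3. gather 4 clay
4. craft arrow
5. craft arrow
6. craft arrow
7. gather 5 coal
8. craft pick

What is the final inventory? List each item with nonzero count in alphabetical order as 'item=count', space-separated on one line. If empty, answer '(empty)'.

Answer: clay=4 coal=1 obsidian=1 pick=2

Derivation:
After 1 (gather 12 clay): clay=12
After 2 (gather 10 obsidian): clay=12 obsidian=10
After 3 (gather 4 clay): clay=16 obsidian=10
After 4 (craft arrow): arrow=1 clay=12 obsidian=7
After 5 (craft arrow): arrow=2 clay=8 obsidian=4
After 6 (craft arrow): arrow=3 clay=4 obsidian=1
After 7 (gather 5 coal): arrow=3 clay=4 coal=5 obsidian=1
After 8 (craft pick): clay=4 coal=1 obsidian=1 pick=2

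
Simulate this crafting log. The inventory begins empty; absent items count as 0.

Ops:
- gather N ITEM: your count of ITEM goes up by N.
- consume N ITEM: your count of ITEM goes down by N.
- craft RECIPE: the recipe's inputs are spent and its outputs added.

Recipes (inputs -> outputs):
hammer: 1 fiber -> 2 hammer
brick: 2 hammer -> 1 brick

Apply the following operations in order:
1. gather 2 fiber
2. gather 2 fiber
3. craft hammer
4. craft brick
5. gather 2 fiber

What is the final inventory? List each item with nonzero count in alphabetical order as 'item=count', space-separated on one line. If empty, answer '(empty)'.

After 1 (gather 2 fiber): fiber=2
After 2 (gather 2 fiber): fiber=4
After 3 (craft hammer): fiber=3 hammer=2
After 4 (craft brick): brick=1 fiber=3
After 5 (gather 2 fiber): brick=1 fiber=5

Answer: brick=1 fiber=5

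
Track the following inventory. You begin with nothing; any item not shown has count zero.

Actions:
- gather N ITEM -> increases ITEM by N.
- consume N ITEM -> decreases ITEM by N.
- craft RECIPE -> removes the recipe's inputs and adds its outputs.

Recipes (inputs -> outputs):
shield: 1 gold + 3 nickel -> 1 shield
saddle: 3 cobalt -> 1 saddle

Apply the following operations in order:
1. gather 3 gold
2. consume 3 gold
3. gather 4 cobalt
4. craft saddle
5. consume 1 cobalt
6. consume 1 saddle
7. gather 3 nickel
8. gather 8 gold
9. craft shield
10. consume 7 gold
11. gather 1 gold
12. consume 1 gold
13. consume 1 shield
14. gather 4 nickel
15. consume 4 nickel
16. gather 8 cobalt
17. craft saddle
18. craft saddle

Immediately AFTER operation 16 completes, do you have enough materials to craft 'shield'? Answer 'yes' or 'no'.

After 1 (gather 3 gold): gold=3
After 2 (consume 3 gold): (empty)
After 3 (gather 4 cobalt): cobalt=4
After 4 (craft saddle): cobalt=1 saddle=1
After 5 (consume 1 cobalt): saddle=1
After 6 (consume 1 saddle): (empty)
After 7 (gather 3 nickel): nickel=3
After 8 (gather 8 gold): gold=8 nickel=3
After 9 (craft shield): gold=7 shield=1
After 10 (consume 7 gold): shield=1
After 11 (gather 1 gold): gold=1 shield=1
After 12 (consume 1 gold): shield=1
After 13 (consume 1 shield): (empty)
After 14 (gather 4 nickel): nickel=4
After 15 (consume 4 nickel): (empty)
After 16 (gather 8 cobalt): cobalt=8

Answer: no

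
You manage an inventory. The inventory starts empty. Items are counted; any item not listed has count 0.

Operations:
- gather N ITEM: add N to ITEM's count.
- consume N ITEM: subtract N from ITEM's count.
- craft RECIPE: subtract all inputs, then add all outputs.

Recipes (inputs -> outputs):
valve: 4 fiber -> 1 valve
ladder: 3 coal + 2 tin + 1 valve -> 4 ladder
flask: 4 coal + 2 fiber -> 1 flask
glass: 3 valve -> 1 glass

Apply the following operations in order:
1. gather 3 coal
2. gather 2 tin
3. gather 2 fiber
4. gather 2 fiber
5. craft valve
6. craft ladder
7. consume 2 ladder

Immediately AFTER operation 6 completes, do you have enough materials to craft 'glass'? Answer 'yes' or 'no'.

After 1 (gather 3 coal): coal=3
After 2 (gather 2 tin): coal=3 tin=2
After 3 (gather 2 fiber): coal=3 fiber=2 tin=2
After 4 (gather 2 fiber): coal=3 fiber=4 tin=2
After 5 (craft valve): coal=3 tin=2 valve=1
After 6 (craft ladder): ladder=4

Answer: no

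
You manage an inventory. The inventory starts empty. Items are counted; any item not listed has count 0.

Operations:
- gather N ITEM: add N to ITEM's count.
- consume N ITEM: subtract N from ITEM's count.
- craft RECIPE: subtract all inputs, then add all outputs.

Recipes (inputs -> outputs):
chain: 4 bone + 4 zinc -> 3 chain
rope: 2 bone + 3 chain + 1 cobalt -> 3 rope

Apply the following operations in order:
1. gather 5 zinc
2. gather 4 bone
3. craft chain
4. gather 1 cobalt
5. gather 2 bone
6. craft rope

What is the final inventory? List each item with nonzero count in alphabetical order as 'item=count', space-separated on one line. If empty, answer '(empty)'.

Answer: rope=3 zinc=1

Derivation:
After 1 (gather 5 zinc): zinc=5
After 2 (gather 4 bone): bone=4 zinc=5
After 3 (craft chain): chain=3 zinc=1
After 4 (gather 1 cobalt): chain=3 cobalt=1 zinc=1
After 5 (gather 2 bone): bone=2 chain=3 cobalt=1 zinc=1
After 6 (craft rope): rope=3 zinc=1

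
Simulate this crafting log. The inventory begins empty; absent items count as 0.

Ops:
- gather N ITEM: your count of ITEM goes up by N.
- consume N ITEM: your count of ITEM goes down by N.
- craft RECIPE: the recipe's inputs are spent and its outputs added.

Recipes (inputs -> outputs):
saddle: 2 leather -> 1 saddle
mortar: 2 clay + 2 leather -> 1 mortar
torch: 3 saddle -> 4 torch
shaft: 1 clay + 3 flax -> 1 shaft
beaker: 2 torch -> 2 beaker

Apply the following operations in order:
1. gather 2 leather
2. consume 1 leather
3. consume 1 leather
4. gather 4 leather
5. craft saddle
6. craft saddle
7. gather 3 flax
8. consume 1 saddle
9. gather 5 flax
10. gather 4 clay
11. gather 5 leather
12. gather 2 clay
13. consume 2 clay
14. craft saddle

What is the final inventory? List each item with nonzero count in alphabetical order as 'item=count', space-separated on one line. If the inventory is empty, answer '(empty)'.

Answer: clay=4 flax=8 leather=3 saddle=2

Derivation:
After 1 (gather 2 leather): leather=2
After 2 (consume 1 leather): leather=1
After 3 (consume 1 leather): (empty)
After 4 (gather 4 leather): leather=4
After 5 (craft saddle): leather=2 saddle=1
After 6 (craft saddle): saddle=2
After 7 (gather 3 flax): flax=3 saddle=2
After 8 (consume 1 saddle): flax=3 saddle=1
After 9 (gather 5 flax): flax=8 saddle=1
After 10 (gather 4 clay): clay=4 flax=8 saddle=1
After 11 (gather 5 leather): clay=4 flax=8 leather=5 saddle=1
After 12 (gather 2 clay): clay=6 flax=8 leather=5 saddle=1
After 13 (consume 2 clay): clay=4 flax=8 leather=5 saddle=1
After 14 (craft saddle): clay=4 flax=8 leather=3 saddle=2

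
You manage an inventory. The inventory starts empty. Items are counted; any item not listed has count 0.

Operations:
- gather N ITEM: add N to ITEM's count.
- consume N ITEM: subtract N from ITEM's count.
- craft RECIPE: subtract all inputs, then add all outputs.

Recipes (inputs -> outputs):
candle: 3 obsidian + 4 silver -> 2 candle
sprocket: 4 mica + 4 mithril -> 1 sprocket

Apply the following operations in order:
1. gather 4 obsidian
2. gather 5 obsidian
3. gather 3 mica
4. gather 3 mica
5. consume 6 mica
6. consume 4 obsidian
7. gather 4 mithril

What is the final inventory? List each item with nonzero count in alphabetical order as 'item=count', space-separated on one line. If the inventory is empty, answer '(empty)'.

Answer: mithril=4 obsidian=5

Derivation:
After 1 (gather 4 obsidian): obsidian=4
After 2 (gather 5 obsidian): obsidian=9
After 3 (gather 3 mica): mica=3 obsidian=9
After 4 (gather 3 mica): mica=6 obsidian=9
After 5 (consume 6 mica): obsidian=9
After 6 (consume 4 obsidian): obsidian=5
After 7 (gather 4 mithril): mithril=4 obsidian=5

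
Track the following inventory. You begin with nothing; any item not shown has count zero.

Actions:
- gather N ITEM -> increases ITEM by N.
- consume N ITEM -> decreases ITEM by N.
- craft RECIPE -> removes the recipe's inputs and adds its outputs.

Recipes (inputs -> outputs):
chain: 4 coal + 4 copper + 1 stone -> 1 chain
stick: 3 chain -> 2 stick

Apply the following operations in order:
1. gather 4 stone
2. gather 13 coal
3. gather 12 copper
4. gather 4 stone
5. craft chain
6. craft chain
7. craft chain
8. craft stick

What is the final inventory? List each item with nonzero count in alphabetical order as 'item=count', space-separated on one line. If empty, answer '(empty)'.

Answer: coal=1 stick=2 stone=5

Derivation:
After 1 (gather 4 stone): stone=4
After 2 (gather 13 coal): coal=13 stone=4
After 3 (gather 12 copper): coal=13 copper=12 stone=4
After 4 (gather 4 stone): coal=13 copper=12 stone=8
After 5 (craft chain): chain=1 coal=9 copper=8 stone=7
After 6 (craft chain): chain=2 coal=5 copper=4 stone=6
After 7 (craft chain): chain=3 coal=1 stone=5
After 8 (craft stick): coal=1 stick=2 stone=5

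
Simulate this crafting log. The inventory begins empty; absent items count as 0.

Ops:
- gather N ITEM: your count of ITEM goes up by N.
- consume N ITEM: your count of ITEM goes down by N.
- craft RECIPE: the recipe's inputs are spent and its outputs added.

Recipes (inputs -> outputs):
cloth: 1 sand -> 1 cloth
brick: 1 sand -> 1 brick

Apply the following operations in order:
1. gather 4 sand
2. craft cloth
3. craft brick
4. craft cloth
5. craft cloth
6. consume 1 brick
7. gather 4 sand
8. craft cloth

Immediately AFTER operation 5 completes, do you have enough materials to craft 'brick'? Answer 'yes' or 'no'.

Answer: no

Derivation:
After 1 (gather 4 sand): sand=4
After 2 (craft cloth): cloth=1 sand=3
After 3 (craft brick): brick=1 cloth=1 sand=2
After 4 (craft cloth): brick=1 cloth=2 sand=1
After 5 (craft cloth): brick=1 cloth=3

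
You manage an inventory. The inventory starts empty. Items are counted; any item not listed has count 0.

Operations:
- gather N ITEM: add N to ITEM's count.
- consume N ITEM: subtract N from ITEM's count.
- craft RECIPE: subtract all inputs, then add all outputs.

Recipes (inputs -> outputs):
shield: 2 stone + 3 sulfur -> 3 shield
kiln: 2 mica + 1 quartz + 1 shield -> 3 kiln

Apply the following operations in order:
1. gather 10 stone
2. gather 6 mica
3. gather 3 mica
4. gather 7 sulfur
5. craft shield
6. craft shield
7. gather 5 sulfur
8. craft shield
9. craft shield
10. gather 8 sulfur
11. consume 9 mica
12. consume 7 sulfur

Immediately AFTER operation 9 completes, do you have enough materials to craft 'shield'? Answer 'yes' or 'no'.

After 1 (gather 10 stone): stone=10
After 2 (gather 6 mica): mica=6 stone=10
After 3 (gather 3 mica): mica=9 stone=10
After 4 (gather 7 sulfur): mica=9 stone=10 sulfur=7
After 5 (craft shield): mica=9 shield=3 stone=8 sulfur=4
After 6 (craft shield): mica=9 shield=6 stone=6 sulfur=1
After 7 (gather 5 sulfur): mica=9 shield=6 stone=6 sulfur=6
After 8 (craft shield): mica=9 shield=9 stone=4 sulfur=3
After 9 (craft shield): mica=9 shield=12 stone=2

Answer: no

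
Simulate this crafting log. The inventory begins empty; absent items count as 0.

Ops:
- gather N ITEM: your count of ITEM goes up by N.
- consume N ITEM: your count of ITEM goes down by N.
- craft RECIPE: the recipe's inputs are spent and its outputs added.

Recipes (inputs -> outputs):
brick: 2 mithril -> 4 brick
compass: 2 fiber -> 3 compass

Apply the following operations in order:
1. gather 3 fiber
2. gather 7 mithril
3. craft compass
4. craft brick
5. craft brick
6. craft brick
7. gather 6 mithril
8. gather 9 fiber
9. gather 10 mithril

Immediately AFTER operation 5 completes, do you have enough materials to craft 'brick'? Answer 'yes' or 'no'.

After 1 (gather 3 fiber): fiber=3
After 2 (gather 7 mithril): fiber=3 mithril=7
After 3 (craft compass): compass=3 fiber=1 mithril=7
After 4 (craft brick): brick=4 compass=3 fiber=1 mithril=5
After 5 (craft brick): brick=8 compass=3 fiber=1 mithril=3

Answer: yes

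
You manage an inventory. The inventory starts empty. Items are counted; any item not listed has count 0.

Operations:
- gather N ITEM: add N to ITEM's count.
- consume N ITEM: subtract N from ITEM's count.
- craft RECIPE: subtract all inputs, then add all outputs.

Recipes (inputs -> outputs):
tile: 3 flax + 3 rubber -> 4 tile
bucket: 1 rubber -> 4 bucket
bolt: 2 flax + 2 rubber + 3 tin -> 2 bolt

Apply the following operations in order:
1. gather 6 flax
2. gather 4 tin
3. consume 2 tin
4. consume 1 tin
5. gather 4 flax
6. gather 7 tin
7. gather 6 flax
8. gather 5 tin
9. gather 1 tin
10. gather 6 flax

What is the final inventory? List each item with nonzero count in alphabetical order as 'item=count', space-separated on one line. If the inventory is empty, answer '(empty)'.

Answer: flax=22 tin=14

Derivation:
After 1 (gather 6 flax): flax=6
After 2 (gather 4 tin): flax=6 tin=4
After 3 (consume 2 tin): flax=6 tin=2
After 4 (consume 1 tin): flax=6 tin=1
After 5 (gather 4 flax): flax=10 tin=1
After 6 (gather 7 tin): flax=10 tin=8
After 7 (gather 6 flax): flax=16 tin=8
After 8 (gather 5 tin): flax=16 tin=13
After 9 (gather 1 tin): flax=16 tin=14
After 10 (gather 6 flax): flax=22 tin=14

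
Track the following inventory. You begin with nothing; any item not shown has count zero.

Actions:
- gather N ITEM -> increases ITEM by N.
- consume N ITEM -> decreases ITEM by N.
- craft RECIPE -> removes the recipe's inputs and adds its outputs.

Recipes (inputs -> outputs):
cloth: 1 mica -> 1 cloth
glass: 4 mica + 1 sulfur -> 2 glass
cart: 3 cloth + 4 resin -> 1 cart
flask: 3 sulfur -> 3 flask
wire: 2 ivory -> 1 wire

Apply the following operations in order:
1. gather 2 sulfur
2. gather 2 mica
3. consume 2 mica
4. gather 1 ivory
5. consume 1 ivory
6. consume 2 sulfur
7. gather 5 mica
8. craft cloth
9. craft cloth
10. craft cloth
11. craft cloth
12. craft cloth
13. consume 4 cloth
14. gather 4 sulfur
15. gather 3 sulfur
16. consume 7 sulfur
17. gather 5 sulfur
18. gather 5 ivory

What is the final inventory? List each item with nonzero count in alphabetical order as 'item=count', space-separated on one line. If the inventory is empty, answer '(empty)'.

Answer: cloth=1 ivory=5 sulfur=5

Derivation:
After 1 (gather 2 sulfur): sulfur=2
After 2 (gather 2 mica): mica=2 sulfur=2
After 3 (consume 2 mica): sulfur=2
After 4 (gather 1 ivory): ivory=1 sulfur=2
After 5 (consume 1 ivory): sulfur=2
After 6 (consume 2 sulfur): (empty)
After 7 (gather 5 mica): mica=5
After 8 (craft cloth): cloth=1 mica=4
After 9 (craft cloth): cloth=2 mica=3
After 10 (craft cloth): cloth=3 mica=2
After 11 (craft cloth): cloth=4 mica=1
After 12 (craft cloth): cloth=5
After 13 (consume 4 cloth): cloth=1
After 14 (gather 4 sulfur): cloth=1 sulfur=4
After 15 (gather 3 sulfur): cloth=1 sulfur=7
After 16 (consume 7 sulfur): cloth=1
After 17 (gather 5 sulfur): cloth=1 sulfur=5
After 18 (gather 5 ivory): cloth=1 ivory=5 sulfur=5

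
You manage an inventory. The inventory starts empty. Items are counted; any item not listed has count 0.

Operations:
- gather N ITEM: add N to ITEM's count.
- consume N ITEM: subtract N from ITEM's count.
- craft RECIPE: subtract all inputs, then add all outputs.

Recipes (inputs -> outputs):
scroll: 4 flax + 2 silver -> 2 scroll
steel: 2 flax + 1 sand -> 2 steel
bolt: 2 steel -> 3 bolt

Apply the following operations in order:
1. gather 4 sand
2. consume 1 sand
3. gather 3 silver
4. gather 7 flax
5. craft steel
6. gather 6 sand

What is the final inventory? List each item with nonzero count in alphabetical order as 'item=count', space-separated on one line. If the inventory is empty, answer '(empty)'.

Answer: flax=5 sand=8 silver=3 steel=2

Derivation:
After 1 (gather 4 sand): sand=4
After 2 (consume 1 sand): sand=3
After 3 (gather 3 silver): sand=3 silver=3
After 4 (gather 7 flax): flax=7 sand=3 silver=3
After 5 (craft steel): flax=5 sand=2 silver=3 steel=2
After 6 (gather 6 sand): flax=5 sand=8 silver=3 steel=2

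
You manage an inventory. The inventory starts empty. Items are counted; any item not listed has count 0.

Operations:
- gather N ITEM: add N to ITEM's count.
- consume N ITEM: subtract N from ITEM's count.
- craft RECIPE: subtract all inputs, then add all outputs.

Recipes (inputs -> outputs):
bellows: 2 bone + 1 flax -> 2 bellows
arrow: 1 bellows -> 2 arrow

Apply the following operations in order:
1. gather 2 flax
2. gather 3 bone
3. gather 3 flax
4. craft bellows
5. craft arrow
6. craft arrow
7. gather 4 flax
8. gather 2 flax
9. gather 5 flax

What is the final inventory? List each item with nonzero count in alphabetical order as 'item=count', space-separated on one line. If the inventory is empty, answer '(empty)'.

Answer: arrow=4 bone=1 flax=15

Derivation:
After 1 (gather 2 flax): flax=2
After 2 (gather 3 bone): bone=3 flax=2
After 3 (gather 3 flax): bone=3 flax=5
After 4 (craft bellows): bellows=2 bone=1 flax=4
After 5 (craft arrow): arrow=2 bellows=1 bone=1 flax=4
After 6 (craft arrow): arrow=4 bone=1 flax=4
After 7 (gather 4 flax): arrow=4 bone=1 flax=8
After 8 (gather 2 flax): arrow=4 bone=1 flax=10
After 9 (gather 5 flax): arrow=4 bone=1 flax=15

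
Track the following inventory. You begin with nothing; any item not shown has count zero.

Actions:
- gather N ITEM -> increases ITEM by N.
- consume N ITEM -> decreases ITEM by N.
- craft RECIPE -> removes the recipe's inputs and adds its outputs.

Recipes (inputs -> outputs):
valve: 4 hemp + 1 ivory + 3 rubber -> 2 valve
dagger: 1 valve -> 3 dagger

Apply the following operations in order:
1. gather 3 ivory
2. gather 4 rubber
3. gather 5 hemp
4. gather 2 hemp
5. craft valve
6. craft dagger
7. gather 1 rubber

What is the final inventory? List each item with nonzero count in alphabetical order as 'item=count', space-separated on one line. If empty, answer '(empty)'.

Answer: dagger=3 hemp=3 ivory=2 rubber=2 valve=1

Derivation:
After 1 (gather 3 ivory): ivory=3
After 2 (gather 4 rubber): ivory=3 rubber=4
After 3 (gather 5 hemp): hemp=5 ivory=3 rubber=4
After 4 (gather 2 hemp): hemp=7 ivory=3 rubber=4
After 5 (craft valve): hemp=3 ivory=2 rubber=1 valve=2
After 6 (craft dagger): dagger=3 hemp=3 ivory=2 rubber=1 valve=1
After 7 (gather 1 rubber): dagger=3 hemp=3 ivory=2 rubber=2 valve=1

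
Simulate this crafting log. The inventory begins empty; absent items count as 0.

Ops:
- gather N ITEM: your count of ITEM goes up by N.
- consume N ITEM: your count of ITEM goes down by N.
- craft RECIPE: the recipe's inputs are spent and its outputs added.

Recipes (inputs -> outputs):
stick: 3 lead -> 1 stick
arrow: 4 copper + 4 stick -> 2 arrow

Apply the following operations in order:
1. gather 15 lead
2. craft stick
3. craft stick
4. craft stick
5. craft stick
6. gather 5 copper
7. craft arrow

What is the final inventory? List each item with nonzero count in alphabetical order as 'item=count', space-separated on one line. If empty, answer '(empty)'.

Answer: arrow=2 copper=1 lead=3

Derivation:
After 1 (gather 15 lead): lead=15
After 2 (craft stick): lead=12 stick=1
After 3 (craft stick): lead=9 stick=2
After 4 (craft stick): lead=6 stick=3
After 5 (craft stick): lead=3 stick=4
After 6 (gather 5 copper): copper=5 lead=3 stick=4
After 7 (craft arrow): arrow=2 copper=1 lead=3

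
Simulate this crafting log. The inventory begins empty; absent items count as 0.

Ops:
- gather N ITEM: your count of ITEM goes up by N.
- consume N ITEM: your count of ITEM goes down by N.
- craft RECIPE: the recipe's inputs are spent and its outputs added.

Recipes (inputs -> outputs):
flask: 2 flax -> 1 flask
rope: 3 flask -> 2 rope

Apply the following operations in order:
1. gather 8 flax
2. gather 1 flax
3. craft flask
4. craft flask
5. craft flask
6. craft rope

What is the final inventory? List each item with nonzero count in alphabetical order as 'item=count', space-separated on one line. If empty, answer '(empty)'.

Answer: flax=3 rope=2

Derivation:
After 1 (gather 8 flax): flax=8
After 2 (gather 1 flax): flax=9
After 3 (craft flask): flask=1 flax=7
After 4 (craft flask): flask=2 flax=5
After 5 (craft flask): flask=3 flax=3
After 6 (craft rope): flax=3 rope=2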